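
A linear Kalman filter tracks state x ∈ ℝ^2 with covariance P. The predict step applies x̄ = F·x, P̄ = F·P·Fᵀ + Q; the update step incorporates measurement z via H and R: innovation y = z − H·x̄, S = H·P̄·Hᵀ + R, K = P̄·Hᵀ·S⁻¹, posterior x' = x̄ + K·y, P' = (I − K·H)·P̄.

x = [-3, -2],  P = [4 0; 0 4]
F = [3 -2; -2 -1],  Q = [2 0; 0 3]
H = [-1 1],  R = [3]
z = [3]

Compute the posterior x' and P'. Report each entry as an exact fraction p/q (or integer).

x' = [5/4, 253/56]
P' = [41/4 67/8; 67/8 1055/112]

x̄ = F·x = [-5, 8]
P̄ = F·P·Fᵀ + Q = [54 -16; -16 23]
y = z − H·x̄ = [-10]
S = H·P̄·Hᵀ + R = [112]
K = P̄·Hᵀ·S⁻¹ = [-5/8; 39/112]
x' = x̄ + K·y = [5/4, 253/56]
P' = (I − K·H)·P̄ = [41/4 67/8; 67/8 1055/112]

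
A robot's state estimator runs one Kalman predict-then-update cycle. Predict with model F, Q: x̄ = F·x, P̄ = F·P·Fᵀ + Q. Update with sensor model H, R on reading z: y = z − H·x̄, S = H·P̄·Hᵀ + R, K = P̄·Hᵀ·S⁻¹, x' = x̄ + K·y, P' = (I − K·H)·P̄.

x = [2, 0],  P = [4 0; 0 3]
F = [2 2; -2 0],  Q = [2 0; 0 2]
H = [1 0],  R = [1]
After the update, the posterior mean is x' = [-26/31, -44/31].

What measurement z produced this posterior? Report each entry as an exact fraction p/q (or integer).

x̄ = F·x = [4, -4]
P̄ = F·P·Fᵀ + Q = [30 -16; -16 18]
S = H·P̄·Hᵀ + R = [31]
K = P̄·Hᵀ·S⁻¹ = [30/31; -16/31]
x' − x̄ = [-150/31, 80/31] = K·y
y = (KᵀK)⁻¹·Kᵀ·(x' − x̄) = [-5]
z = y + H·x̄ = [-5] + [4] = [-1]

z = [-1]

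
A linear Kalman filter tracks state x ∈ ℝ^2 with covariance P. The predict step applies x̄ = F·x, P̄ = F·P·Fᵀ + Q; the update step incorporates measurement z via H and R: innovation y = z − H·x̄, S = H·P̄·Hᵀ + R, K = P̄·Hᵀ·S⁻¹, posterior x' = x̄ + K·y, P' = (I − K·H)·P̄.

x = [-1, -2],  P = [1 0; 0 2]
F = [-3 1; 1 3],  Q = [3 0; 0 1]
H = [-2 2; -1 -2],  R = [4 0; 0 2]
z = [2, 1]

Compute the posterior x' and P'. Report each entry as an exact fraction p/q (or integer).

x' = [-2233/2603, -326/2603]
P' = [1654/2603 6/2603; 6/2603 853/2603]

x̄ = F·x = [1, -7]
P̄ = F·P·Fᵀ + Q = [14 3; 3 20]
y = z − H·x̄ = [18, -12]
S = H·P̄·Hᵀ + R = [116 -46; -46 108]
K = P̄·Hᵀ·S⁻¹ = [-824/2603 -833/2603; 847/5206 -856/2603]
x' = x̄ + K·y = [-2233/2603, -326/2603]
P' = (I − K·H)·P̄ = [1654/2603 6/2603; 6/2603 853/2603]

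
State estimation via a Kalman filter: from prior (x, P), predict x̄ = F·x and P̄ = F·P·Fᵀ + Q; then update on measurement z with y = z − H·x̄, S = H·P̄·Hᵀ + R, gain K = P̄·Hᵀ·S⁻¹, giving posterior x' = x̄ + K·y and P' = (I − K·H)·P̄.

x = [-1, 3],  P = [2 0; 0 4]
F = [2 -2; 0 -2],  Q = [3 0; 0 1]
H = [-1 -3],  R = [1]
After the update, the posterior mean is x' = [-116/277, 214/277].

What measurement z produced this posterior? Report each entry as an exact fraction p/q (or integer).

z = [-2]

x̄ = F·x = [-8, -6]
P̄ = F·P·Fᵀ + Q = [27 16; 16 17]
S = H·P̄·Hᵀ + R = [277]
K = P̄·Hᵀ·S⁻¹ = [-75/277; -67/277]
x' − x̄ = [2100/277, 1876/277] = K·y
y = (KᵀK)⁻¹·Kᵀ·(x' − x̄) = [-28]
z = y + H·x̄ = [-28] + [26] = [-2]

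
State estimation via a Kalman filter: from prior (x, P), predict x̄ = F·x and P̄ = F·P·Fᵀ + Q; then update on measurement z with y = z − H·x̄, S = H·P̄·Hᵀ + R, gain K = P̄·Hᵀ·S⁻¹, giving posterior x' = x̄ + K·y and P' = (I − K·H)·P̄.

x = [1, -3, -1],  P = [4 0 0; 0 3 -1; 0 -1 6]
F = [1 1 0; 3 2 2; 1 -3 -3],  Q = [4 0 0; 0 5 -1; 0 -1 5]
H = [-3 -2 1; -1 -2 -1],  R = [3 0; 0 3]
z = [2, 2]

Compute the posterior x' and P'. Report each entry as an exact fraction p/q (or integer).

x' = [-28908/33841, -4195/33841, -18303/33841]
P' = [454547/101523 -444890/101523 458366/101523; -444890/101523 473105/101523 -449249/101523; 458366/101523 -449249/101523 610424/101523]

x̄ = F·x = [-2, -5, 13]
P̄ = F·P·Fᵀ + Q = [11 16 -2; 16 69 -31; -2 -31 72]
y = z − H·x̄ = [-27, 3]
S = H·P̄·Hᵀ + R = [778 361; 361 298]
K = P̄·Hᵀ·S⁻¹ = [-5165/101523 -7711/101523; -20263/101523 -17357/101523; 44608/101523 -56764/101523]
x' = x̄ + K·y = [-28908/33841, -4195/33841, -18303/33841]
P' = (I − K·H)·P̄ = [454547/101523 -444890/101523 458366/101523; -444890/101523 473105/101523 -449249/101523; 458366/101523 -449249/101523 610424/101523]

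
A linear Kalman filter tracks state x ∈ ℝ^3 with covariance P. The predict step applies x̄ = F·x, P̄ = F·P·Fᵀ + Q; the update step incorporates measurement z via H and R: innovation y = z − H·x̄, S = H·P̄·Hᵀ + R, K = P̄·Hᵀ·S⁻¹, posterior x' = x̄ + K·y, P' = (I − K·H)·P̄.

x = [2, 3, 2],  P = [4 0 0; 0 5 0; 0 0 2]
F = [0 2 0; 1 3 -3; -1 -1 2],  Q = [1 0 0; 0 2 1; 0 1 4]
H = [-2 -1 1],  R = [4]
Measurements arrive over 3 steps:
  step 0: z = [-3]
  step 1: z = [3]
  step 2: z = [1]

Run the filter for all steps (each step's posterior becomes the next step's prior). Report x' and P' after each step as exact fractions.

step 0: x̄ = F·x = [6, 5, -1]
step 0: P̄ = F·P·Fᵀ + Q = [21 30 -10; 30 69 -30; -10 -30 21]
step 0: y = z − H·x̄ = [15]
step 0: S = H·P̄·Hᵀ + R = [398]
step 0: K = P̄·Hᵀ·S⁻¹ = [-41/199; -159/398; 71/398]
step 0: x' = x̄ + K·y = [579/199, -395/398, 667/398]
step 0: P' = (I − K·H)·P̄ = [817/199 -549/199 921/199; -549/199 2181/398 -651/398; 921/199 -651/398 3317/398]
step 1: x̄ = F·x = [-395/199, -1014/199, 571/398]
step 1: P̄ = F·P·Fᵀ + Q = [4561/199 7398/199 -2385/199; 7398/199 22995/199 -9969/199; -2385/199 -9969/199 11715/398]
step 1: y = z − H·x̄ = [-15/2]
step 1: S = H·P̄·Hᵀ + R = [1075/2]
step 1: K = P̄·Hᵀ·S⁻¹ = [-38/215; -96/215; 207/1075]
step 1: x' = x̄ + K·y = [-5642/8557, -14946/8557, -407/42785]
step 1: P' = (I − K·H)·P̄ = [52445/8557 -44862/8557 269892/42785; -44862/8557 71793/8557 -166071/42785; 269892/42785 -166071/42785 2033337/213925]
step 2: x̄ = F·x = [-29892/8557, -251179/42785, 102126/42785]
step 2: P̄ = F·P·Fᵀ + Q = [295729/8557 2701596/42785 -933594/42785; 2701596/42785 36312763/213925 -14921392/213925; -933594/42785 -14921392/213925 7775478/213925]
step 2: y = z − H·x̄ = [-121888/8557]
step 2: S = H·P̄·Hᵀ + R = [7082537/8557]
step 2: K = P̄·Hᵀ·S⁻¹ = [-1318496/7082537; -15650023/35412685; 6406562/35412685]
step 2: x' = x̄ + K·y = [-5960308/7082537, 15024593/35412685, -6728042/35412685]
step 2: P' = (I − K·H)·P̄ = [41612701/7082537 -175334708/35412685 214422382/35412685; -175334708/35412685 1433126986/177063425 -633220554/177063425; 214422382/35412685 -633220554/177063425 1639134506/177063425]

step 0: x' = [579/199, -395/398, 667/398], P' = [817/199 -549/199 921/199; -549/199 2181/398 -651/398; 921/199 -651/398 3317/398]
step 1: x' = [-5642/8557, -14946/8557, -407/42785], P' = [52445/8557 -44862/8557 269892/42785; -44862/8557 71793/8557 -166071/42785; 269892/42785 -166071/42785 2033337/213925]
step 2: x' = [-5960308/7082537, 15024593/35412685, -6728042/35412685], P' = [41612701/7082537 -175334708/35412685 214422382/35412685; -175334708/35412685 1433126986/177063425 -633220554/177063425; 214422382/35412685 -633220554/177063425 1639134506/177063425]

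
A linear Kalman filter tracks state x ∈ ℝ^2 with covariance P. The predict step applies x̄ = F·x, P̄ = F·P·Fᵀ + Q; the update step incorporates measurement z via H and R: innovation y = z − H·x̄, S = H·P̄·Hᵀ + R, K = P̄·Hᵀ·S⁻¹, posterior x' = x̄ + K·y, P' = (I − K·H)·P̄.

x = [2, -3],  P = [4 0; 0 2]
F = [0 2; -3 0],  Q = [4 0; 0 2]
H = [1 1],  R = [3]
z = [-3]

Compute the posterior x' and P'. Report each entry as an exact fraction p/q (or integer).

x' = [-210/53, 24/53]
P' = [492/53 -456/53; -456/53 570/53]

x̄ = F·x = [-6, -6]
P̄ = F·P·Fᵀ + Q = [12 0; 0 38]
y = z − H·x̄ = [9]
S = H·P̄·Hᵀ + R = [53]
K = P̄·Hᵀ·S⁻¹ = [12/53; 38/53]
x' = x̄ + K·y = [-210/53, 24/53]
P' = (I − K·H)·P̄ = [492/53 -456/53; -456/53 570/53]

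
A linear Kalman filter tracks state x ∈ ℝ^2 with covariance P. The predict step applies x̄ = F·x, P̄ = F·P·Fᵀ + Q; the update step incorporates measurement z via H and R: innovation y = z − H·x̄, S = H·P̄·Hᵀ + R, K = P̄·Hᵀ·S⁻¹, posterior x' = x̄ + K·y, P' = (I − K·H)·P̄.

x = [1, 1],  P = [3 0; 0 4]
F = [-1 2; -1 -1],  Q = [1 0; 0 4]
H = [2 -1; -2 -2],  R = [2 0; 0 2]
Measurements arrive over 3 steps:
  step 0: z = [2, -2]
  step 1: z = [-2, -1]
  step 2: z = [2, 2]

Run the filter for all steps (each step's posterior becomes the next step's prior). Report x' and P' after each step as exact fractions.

step 0: x' = [3737/3707, -304/3707], P' = [1015/3707 -400/3707; -400/3707 1582/3707]
step 1: x' = [-18853/36093, 30350/36093], P' = [304835/1191069 -115312/1191069; -115312/1191069 480506/1191069]
step 2: x' = [15346008/33204227, -465989736/365246497], P' = [8467917/33204227 -3203384/33204227; -3203384/33204227 147259962/365246497]

step 0: x̄ = F·x = [1, -2]
step 0: P̄ = F·P·Fᵀ + Q = [20 -5; -5 11]
step 0: y = z − H·x̄ = [-2, -4]
step 0: S = H·P̄·Hᵀ + R = [113 -48; -48 86]
step 0: K = P̄·Hᵀ·S⁻¹ = [1215/3707 -615/3707; -1191/3707 -1182/3707]
step 0: x' = x̄ + K·y = [3737/3707, -304/3707]
step 0: P' = (I − K·H)·P̄ = [1015/3707 -400/3707; -400/3707 1582/3707]
step 1: x̄ = F·x = [-395/337, -3433/3707]
step 1: P̄ = F·P·Fᵀ + Q = [1150/337 -159/337; -159/337 16625/3707]
step 1: y = z − H·x̄ = [-2157/3707, -19263/3707]
step 1: S = H·P̄·Hᵀ + R = [81635/3707 -13852/3707; -13852/3707 110522/3707]
step 1: K = P̄·Hᵀ·S⁻¹ = [362491/1191069 -189523/1191069; -355565/1191069 -365194/1191069]
step 1: x' = x̄ + K·y = [-18853/36093, 30350/36093]
step 1: P' = (I − K·H)·P̄ = [304835/1191069 -115312/1191069; -115312/1191069 480506/1191069]
step 2: x̄ = F·x = [1501/681, -11497/36093]
step 2: P̄ = F·P·Fᵀ + Q = [73192/22473 -10205/22473; -10205/22473 5318993/1191069]
step 2: y = z − H·x̄ = [-98417/36093, 208298/36093]
step 2: S = H·P̄·Hᵀ + R = [25381295/1191069 -3796988/1191069; -3796988/1191069 34847894/1191069]
step 2: K = P̄·Hᵀ·S⁻¹ = [10069609/33204227 -5264533/33204227; -108867205/365246497 -112022738/365246497]
step 2: x' = x̄ + K·y = [15346008/33204227, -465989736/365246497]
step 2: P' = (I − K·H)·P̄ = [8467917/33204227 -3203384/33204227; -3203384/33204227 147259962/365246497]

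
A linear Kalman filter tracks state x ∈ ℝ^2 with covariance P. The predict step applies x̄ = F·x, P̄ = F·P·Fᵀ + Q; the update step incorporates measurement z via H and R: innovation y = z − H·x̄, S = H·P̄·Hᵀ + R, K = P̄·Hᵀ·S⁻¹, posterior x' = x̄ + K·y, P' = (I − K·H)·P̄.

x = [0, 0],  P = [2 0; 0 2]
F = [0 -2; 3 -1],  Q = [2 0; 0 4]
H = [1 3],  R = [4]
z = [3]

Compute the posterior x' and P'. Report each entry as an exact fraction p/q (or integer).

x̄ = F·x = [0, 0]
P̄ = F·P·Fᵀ + Q = [10 4; 4 24]
y = z − H·x̄ = [3]
S = H·P̄·Hᵀ + R = [254]
K = P̄·Hᵀ·S⁻¹ = [11/127; 38/127]
x' = x̄ + K·y = [33/127, 114/127]
P' = (I − K·H)·P̄ = [1028/127 -328/127; -328/127 160/127]

x' = [33/127, 114/127]
P' = [1028/127 -328/127; -328/127 160/127]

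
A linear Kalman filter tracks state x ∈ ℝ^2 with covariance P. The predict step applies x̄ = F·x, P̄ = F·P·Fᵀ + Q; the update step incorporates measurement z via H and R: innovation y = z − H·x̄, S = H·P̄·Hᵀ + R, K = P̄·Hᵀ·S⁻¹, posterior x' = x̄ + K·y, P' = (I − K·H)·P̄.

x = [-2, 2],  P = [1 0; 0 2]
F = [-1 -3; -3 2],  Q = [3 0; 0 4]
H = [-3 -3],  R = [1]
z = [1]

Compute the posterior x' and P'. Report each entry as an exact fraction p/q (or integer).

x̄ = F·x = [-4, 10]
P̄ = F·P·Fᵀ + Q = [22 -9; -9 21]
y = z − H·x̄ = [19]
S = H·P̄·Hᵀ + R = [226]
K = P̄·Hᵀ·S⁻¹ = [-39/226; -18/113]
x' = x̄ + K·y = [-1645/226, 788/113]
P' = (I − K·H)·P̄ = [3451/226 -1719/113; -1719/113 1725/113]

x' = [-1645/226, 788/113]
P' = [3451/226 -1719/113; -1719/113 1725/113]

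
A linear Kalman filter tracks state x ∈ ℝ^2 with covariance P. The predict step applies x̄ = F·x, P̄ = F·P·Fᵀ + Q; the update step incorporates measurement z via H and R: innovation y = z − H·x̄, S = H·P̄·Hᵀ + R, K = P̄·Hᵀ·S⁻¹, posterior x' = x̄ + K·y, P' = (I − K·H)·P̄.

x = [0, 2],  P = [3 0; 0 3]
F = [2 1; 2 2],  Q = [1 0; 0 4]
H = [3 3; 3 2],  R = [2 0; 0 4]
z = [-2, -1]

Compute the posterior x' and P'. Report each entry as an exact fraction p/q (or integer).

x̄ = F·x = [2, 4]
P̄ = F·P·Fᵀ + Q = [16 18; 18 28]
y = z − H·x̄ = [-20, -15]
S = H·P̄·Hᵀ + R = [722 582; 582 476]
K = P̄·Hᵀ·S⁻¹ = [-84/1237 321/1237; 417/1237 -224/1237]
x' = x̄ + K·y = [-661/1237, -32/1237]
P' = (I − K·H)·P̄ = [1396/1237 -1452/1237; -1452/1237 1730/1237]

x' = [-661/1237, -32/1237]
P' = [1396/1237 -1452/1237; -1452/1237 1730/1237]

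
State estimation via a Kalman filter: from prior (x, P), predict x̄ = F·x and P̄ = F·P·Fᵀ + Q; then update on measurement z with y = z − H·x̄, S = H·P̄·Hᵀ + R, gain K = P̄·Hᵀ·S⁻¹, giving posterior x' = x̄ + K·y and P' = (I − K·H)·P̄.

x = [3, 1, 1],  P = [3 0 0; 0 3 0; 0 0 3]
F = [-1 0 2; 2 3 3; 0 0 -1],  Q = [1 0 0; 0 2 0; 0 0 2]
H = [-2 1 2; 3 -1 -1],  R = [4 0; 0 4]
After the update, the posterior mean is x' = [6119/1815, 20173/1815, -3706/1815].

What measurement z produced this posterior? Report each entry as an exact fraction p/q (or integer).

x̄ = F·x = [-1, 12, -1]
P̄ = F·P·Fᵀ + Q = [16 12 -6; 12 68 -9; -6 -9 5]
S = H·P̄·Hᵀ + R = [120 -135; -135 167]
K = P̄·Hᵀ·S⁻¹ = [326/1815 48/121; 1237/1815 50/121; 281/1815 5/121]
x' − x̄ = [7934/1815, -1607/1815, -1891/1815] = K·y
y = (KᵀK)⁻¹·Kᵀ·(x' − x̄) = [-11, 16]
z = y + H·x̄ = [-11, 16] + [12, -14] = [1, 2]

z = [1, 2]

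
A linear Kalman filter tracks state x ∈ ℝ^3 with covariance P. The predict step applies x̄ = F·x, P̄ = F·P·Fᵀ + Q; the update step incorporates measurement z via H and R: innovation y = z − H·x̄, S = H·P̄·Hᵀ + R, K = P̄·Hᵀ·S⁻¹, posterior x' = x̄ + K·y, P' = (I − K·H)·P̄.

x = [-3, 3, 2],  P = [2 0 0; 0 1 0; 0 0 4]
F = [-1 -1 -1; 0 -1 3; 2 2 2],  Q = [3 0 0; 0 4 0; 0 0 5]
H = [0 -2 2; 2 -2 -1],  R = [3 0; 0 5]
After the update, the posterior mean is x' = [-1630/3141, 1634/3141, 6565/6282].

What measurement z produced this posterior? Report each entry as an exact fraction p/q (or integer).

z = [1, -3]

x̄ = F·x = [-2, 3, 4]
P̄ = F·P·Fᵀ + Q = [10 -11 -14; -11 41 22; -14 22 33]
S = H·P̄·Hᵀ + R = [123 42; 42 474]
K = P̄·Hᵀ·S⁻¹ = [-866/9423 1190/9423; -2120/9423 -2317/9423; 2473/9423 -4613/18846]
x' − x̄ = [4652/3141, -7789/3141, -18563/6282] = K·y
y = (KᵀK)⁻¹·Kᵀ·(x' − x̄) = [-1, 11]
z = y + H·x̄ = [-1, 11] + [2, -14] = [1, -3]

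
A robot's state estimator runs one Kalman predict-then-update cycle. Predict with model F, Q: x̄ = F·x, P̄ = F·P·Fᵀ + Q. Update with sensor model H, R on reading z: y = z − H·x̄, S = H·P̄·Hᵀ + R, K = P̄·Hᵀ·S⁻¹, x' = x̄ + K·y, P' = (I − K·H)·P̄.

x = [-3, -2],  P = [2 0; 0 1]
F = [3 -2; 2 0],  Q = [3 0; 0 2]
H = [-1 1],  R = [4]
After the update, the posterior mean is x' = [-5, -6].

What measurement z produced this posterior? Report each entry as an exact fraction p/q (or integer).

z = [-1]

x̄ = F·x = [-5, -6]
P̄ = F·P·Fᵀ + Q = [25 12; 12 10]
S = H·P̄·Hᵀ + R = [15]
K = P̄·Hᵀ·S⁻¹ = [-13/15; -2/15]
x' − x̄ = [0, 0] = K·y
y = (KᵀK)⁻¹·Kᵀ·(x' − x̄) = [0]
z = y + H·x̄ = [0] + [-1] = [-1]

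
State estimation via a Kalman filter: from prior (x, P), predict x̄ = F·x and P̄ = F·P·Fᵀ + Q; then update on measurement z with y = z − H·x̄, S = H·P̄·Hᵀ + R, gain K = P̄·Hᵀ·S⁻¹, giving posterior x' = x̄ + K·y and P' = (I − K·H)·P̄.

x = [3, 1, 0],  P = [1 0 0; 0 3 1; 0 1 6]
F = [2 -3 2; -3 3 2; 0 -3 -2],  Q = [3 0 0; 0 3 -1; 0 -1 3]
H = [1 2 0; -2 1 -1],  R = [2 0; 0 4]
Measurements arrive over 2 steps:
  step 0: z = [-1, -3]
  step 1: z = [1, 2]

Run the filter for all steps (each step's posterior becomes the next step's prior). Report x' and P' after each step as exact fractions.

step 0: x̄ = F·x = [3, -6, -3]
step 0: P̄ = F·P·Fᵀ + Q = [46 -9 3; -9 75 -64; 3 -64 66]
step 0: y = z − H·x̄ = [8, 6]
step 0: S = H·P̄·Hᵀ + R = [312 210; 210 505]
step 0: K = P̄·Hᵀ·S⁻¹ = [1799/5673 -3194/9455; 2549/7564 3229/18910; -223/732 -87/610]
step 0: x' = x̄ + K·y = [99563/28365, -21553/9455, -5758/915]
step 0: P' = (I − K·H)·P̄ = [56402/28365 -6402/9455 -3022/915; -6402/9455 25549/37820 1643/1220; -3022/915 1643/1220 31193/3660]
step 1: x̄ = F·x = [36107/28365, -849662/28365, 550973/28365]
step 1: P̄ = F·P·Fᵀ + Q = [1891043/113460 1421557/113460 -1218253/113460; 1421557/113460 14641763/113460 -9444587/113460; -1218253/113460 -9444587/113460 6731723/113460]
step 1: y = z − H·x̄ = [1691582/28365, 1529579/28365]
step 1: S = H·P̄·Hᵀ + R = [66371243/113460 10336049/28365; 10336049/28365 9430358/28365]
step 1: K = P̄·Hᵀ·S⁻¹ = [995089301/3500245843 -1196651652/3500245843; 1233717555/3500245843 618997924/3500245843; -839149439/3500245843 -355202129/3500245843]
step 1: x' = x̄ + K·y = [-730291225/3500245843, 2105226556/3500245843, -1207786030/3500245843]
step 1: P' = (I − K·H)·P̄ = [4770843974/3500245843 -1390332686/3500245843 -6145414026/3500245843; -1390332686/3500245843 1928883898/3500245843 2233557574/3500245843; -6145414026/3500245843 2233557574/3500245843 15945194142/3500245843]

step 0: x' = [99563/28365, -21553/9455, -5758/915], P' = [56402/28365 -6402/9455 -3022/915; -6402/9455 25549/37820 1643/1220; -3022/915 1643/1220 31193/3660]
step 1: x' = [-730291225/3500245843, 2105226556/3500245843, -1207786030/3500245843], P' = [4770843974/3500245843 -1390332686/3500245843 -6145414026/3500245843; -1390332686/3500245843 1928883898/3500245843 2233557574/3500245843; -6145414026/3500245843 2233557574/3500245843 15945194142/3500245843]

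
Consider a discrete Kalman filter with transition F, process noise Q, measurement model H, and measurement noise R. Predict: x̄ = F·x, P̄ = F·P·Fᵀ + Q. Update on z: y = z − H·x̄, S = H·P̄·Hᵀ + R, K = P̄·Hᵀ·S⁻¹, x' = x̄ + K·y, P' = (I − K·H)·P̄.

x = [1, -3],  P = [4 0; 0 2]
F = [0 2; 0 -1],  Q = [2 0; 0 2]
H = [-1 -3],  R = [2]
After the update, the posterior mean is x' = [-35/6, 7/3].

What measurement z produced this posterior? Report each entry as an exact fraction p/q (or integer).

x̄ = F·x = [-6, 3]
P̄ = F·P·Fᵀ + Q = [10 -4; -4 4]
S = H·P̄·Hᵀ + R = [24]
K = P̄·Hᵀ·S⁻¹ = [1/12; -1/3]
x' − x̄ = [1/6, -2/3] = K·y
y = (KᵀK)⁻¹·Kᵀ·(x' − x̄) = [2]
z = y + H·x̄ = [2] + [-3] = [-1]

z = [-1]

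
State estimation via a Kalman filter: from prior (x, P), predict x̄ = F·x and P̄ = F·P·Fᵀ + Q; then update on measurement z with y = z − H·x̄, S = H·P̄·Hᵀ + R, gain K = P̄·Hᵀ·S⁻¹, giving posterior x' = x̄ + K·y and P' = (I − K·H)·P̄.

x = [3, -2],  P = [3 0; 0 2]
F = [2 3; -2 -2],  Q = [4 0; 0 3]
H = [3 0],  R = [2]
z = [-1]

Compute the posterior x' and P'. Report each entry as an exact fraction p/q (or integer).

x' = [-51/154, -136/77]
P' = [17/77 -12/77; -12/77 475/77]

x̄ = F·x = [0, -2]
P̄ = F·P·Fᵀ + Q = [34 -24; -24 23]
y = z − H·x̄ = [-1]
S = H·P̄·Hᵀ + R = [308]
K = P̄·Hᵀ·S⁻¹ = [51/154; -18/77]
x' = x̄ + K·y = [-51/154, -136/77]
P' = (I − K·H)·P̄ = [17/77 -12/77; -12/77 475/77]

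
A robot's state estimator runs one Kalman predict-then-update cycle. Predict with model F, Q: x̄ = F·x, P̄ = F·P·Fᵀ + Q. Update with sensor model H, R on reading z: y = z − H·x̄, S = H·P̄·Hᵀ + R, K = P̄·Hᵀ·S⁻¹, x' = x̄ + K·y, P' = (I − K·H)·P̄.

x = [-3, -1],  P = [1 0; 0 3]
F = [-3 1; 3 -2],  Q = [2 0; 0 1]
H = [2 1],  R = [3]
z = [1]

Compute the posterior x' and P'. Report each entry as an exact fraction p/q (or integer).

x' = [64/21, -83/21]
P' = [125/21 -211/21; -211/21 398/21]

x̄ = F·x = [8, -7]
P̄ = F·P·Fᵀ + Q = [14 -15; -15 22]
y = z − H·x̄ = [-8]
S = H·P̄·Hᵀ + R = [21]
K = P̄·Hᵀ·S⁻¹ = [13/21; -8/21]
x' = x̄ + K·y = [64/21, -83/21]
P' = (I − K·H)·P̄ = [125/21 -211/21; -211/21 398/21]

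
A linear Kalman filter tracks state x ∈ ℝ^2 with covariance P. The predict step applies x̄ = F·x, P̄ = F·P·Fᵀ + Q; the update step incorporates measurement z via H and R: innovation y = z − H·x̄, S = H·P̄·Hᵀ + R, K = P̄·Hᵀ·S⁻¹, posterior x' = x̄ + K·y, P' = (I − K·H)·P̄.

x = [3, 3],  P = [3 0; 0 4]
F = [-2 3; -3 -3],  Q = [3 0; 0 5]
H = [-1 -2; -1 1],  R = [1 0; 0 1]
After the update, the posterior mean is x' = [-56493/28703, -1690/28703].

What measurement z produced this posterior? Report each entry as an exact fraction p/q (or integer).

x̄ = F·x = [3, -18]
P̄ = F·P·Fᵀ + Q = [51 -18; -18 68]
S = H·P̄·Hᵀ + R = [252 -103; -103 156]
K = P̄·Hᵀ·S⁻¹ = [-9447/28703 -18933/28703; -9550/28703 9518/28703]
x' − x̄ = [-142602/28703, 514964/28703] = K·y
y = (KᵀK)⁻¹·Kᵀ·(x' − x̄) = [-31, 23]
z = y + H·x̄ = [-31, 23] + [33, -21] = [2, 2]

z = [2, 2]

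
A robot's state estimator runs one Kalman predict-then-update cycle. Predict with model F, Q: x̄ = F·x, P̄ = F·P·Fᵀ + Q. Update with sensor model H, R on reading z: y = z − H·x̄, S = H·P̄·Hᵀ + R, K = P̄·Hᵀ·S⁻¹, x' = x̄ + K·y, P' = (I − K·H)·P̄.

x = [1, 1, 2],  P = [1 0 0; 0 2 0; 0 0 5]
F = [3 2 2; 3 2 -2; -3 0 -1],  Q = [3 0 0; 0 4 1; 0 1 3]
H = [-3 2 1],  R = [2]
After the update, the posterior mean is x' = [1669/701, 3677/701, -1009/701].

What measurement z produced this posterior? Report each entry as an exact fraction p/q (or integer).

x̄ = F·x = [9, 1, -5]
P̄ = F·P·Fᵀ + Q = [40 -3 -19; -3 41 2; -19 2 17]
S = H·P̄·Hᵀ + R = [701]
K = P̄·Hᵀ·S⁻¹ = [-145/701; 93/701; 78/701]
x' − x̄ = [-4640/701, 2976/701, 2496/701] = K·y
y = (KᵀK)⁻¹·Kᵀ·(x' − x̄) = [32]
z = y + H·x̄ = [32] + [-30] = [2]

z = [2]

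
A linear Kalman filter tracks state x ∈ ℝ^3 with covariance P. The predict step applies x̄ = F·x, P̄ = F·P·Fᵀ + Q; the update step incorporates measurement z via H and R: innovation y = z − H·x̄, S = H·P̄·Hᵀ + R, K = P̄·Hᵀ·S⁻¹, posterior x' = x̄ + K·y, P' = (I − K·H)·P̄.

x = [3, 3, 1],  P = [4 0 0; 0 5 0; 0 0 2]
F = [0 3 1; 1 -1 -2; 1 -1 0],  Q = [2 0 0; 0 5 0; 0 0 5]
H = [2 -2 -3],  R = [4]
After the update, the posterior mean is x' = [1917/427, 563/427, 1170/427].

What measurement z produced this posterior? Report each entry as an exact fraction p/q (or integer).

z = [-2]

x̄ = F·x = [10, -2, 0]
P̄ = F·P·Fᵀ + Q = [49 -19 -15; -19 22 9; -15 9 14]
S = H·P̄·Hᵀ + R = [854]
K = P̄·Hᵀ·S⁻¹ = [181/854; -109/854; -45/427]
x' − x̄ = [-2353/427, 1417/427, 1170/427] = K·y
y = (KᵀK)⁻¹·Kᵀ·(x' − x̄) = [-26]
z = y + H·x̄ = [-26] + [24] = [-2]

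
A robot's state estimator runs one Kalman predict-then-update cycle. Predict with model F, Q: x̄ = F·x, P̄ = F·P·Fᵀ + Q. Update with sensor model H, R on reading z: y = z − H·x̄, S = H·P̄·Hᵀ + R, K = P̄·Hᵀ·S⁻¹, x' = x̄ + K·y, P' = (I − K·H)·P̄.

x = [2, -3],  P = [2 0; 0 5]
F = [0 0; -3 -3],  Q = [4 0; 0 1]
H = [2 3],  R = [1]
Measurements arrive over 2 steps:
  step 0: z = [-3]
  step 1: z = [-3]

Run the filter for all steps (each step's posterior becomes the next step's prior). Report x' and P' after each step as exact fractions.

step 0: x̄ = F·x = [0, 3]
step 0: P̄ = F·P·Fᵀ + Q = [4 0; 0 64]
step 0: y = z − H·x̄ = [-12]
step 0: S = H·P̄·Hᵀ + R = [593]
step 0: K = P̄·Hᵀ·S⁻¹ = [8/593; 192/593]
step 0: x' = x̄ + K·y = [-96/593, -525/593]
step 0: P' = (I − K·H)·P̄ = [2308/593 -1536/593; -1536/593 1088/593]
step 1: x̄ = F·x = [0, 1863/593]
step 1: P̄ = F·P·Fᵀ + Q = [4 0; 0 3509/593]
step 1: y = z − H·x̄ = [-7368/593]
step 1: S = H·P̄·Hᵀ + R = [41662/593]
step 1: K = P̄·Hᵀ·S⁻¹ = [2372/20831; 10527/41662]
step 1: x' = x̄ + K·y = [-29472/20831, 45/20831]
step 1: P' = (I − K·H)·P̄ = [64348/20831 -42108/20831; -42108/20831 59653/41662]

step 0: x' = [-96/593, -525/593], P' = [2308/593 -1536/593; -1536/593 1088/593]
step 1: x' = [-29472/20831, 45/20831], P' = [64348/20831 -42108/20831; -42108/20831 59653/41662]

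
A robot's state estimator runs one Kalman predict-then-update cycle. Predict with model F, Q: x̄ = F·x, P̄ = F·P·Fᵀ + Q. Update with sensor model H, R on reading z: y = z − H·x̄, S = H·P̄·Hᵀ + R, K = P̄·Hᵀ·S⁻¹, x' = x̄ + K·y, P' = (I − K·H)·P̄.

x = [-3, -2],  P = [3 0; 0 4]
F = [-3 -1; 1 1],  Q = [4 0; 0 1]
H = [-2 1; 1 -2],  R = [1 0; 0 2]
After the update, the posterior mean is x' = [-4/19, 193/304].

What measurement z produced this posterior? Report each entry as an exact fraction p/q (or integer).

z = [1, -2]

x̄ = F·x = [11, -5]
P̄ = F·P·Fᵀ + Q = [35 -13; -13 8]
S = H·P̄·Hᵀ + R = [201 -151; -151 121]
K = P̄·Hᵀ·S⁻¹ = [-52/95 -17/95; -53/304 -139/304]
x' − x̄ = [-213/19, 1713/304] = K·y
y = (KᵀK)⁻¹·Kᵀ·(x' − x̄) = [28, -23]
z = y + H·x̄ = [28, -23] + [-27, 21] = [1, -2]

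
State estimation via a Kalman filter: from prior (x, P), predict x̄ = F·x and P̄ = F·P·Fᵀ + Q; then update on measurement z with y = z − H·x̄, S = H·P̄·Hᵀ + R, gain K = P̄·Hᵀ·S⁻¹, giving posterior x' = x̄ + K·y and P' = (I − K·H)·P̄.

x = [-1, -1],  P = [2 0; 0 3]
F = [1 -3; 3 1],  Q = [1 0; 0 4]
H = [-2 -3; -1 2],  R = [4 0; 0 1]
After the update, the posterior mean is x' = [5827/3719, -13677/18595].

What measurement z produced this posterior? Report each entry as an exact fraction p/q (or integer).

x̄ = F·x = [2, -4]
P̄ = F·P·Fᵀ + Q = [30 -3; -3 25]
S = H·P̄·Hᵀ + R = [313 -87; -87 143]
K = P̄·Hᵀ·S⁻¹ = [-2085/7438 -3141/7438; -2628/18595 5293/18595]
x' − x̄ = [-1611/3719, 60703/18595] = K·y
y = (KᵀK)⁻¹·Kᵀ·(x' − x̄) = [-9, 7]
z = y + H·x̄ = [-9, 7] + [8, -10] = [-1, -3]

z = [-1, -3]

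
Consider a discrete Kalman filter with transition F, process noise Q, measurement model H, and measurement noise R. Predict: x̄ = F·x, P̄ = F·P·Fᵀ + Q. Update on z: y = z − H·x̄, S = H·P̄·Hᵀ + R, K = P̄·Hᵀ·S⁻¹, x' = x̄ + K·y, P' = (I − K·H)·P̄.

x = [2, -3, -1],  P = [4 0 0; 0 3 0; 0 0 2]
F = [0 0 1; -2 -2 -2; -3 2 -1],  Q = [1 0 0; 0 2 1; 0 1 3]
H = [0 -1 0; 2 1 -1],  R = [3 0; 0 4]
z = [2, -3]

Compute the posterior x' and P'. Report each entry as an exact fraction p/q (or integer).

x' = [-85/52, -57/32, -3715/1248]
P' = [28/13 -3/8 373/104; -3/8 177/64 125/64; 373/104 125/64 30223/2496]

x̄ = F·x = [-1, 4, -11]
P̄ = F·P·Fᵀ + Q = [3 -4 -2; -4 38 17; -2 17 53]
y = z − H·x̄ = [6, -16]
S = H·P̄·Hᵀ + R = [41 -13; -13 65]
K = P̄·Hᵀ·S⁻¹ = [1/8 9/104; -59/64 1/64; -125/192 -1861/2496]
x' = x̄ + K·y = [-85/52, -57/32, -3715/1248]
P' = (I − K·H)·P̄ = [28/13 -3/8 373/104; -3/8 177/64 125/64; 373/104 125/64 30223/2496]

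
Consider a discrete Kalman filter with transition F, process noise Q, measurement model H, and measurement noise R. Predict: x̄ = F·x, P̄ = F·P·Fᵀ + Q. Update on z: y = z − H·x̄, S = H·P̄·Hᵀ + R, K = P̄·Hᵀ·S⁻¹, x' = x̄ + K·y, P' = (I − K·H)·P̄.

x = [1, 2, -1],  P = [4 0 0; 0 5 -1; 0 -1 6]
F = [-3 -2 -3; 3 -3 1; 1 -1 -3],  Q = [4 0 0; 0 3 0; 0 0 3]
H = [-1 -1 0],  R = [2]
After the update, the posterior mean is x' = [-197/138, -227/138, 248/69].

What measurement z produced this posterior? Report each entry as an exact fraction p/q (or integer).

z = [3]

x̄ = F·x = [-4, -4, 2]
P̄ = F·P·Fᵀ + Q = [102 -31 43; -31 96 1; 43 1 60]
S = H·P̄·Hᵀ + R = [138]
K = P̄·Hᵀ·S⁻¹ = [-71/138; -65/138; -22/69]
x' − x̄ = [355/138, 325/138, 110/69] = K·y
y = (KᵀK)⁻¹·Kᵀ·(x' − x̄) = [-5]
z = y + H·x̄ = [-5] + [8] = [3]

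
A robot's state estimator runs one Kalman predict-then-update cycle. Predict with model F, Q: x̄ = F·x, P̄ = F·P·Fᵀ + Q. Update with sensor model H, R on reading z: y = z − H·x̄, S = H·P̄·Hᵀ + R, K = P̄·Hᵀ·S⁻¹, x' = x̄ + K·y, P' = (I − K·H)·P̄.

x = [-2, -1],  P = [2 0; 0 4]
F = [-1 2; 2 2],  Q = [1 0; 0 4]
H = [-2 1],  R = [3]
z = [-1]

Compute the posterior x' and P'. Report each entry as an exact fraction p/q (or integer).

x̄ = F·x = [0, -6]
P̄ = F·P·Fᵀ + Q = [19 12; 12 28]
y = z − H·x̄ = [5]
S = H·P̄·Hᵀ + R = [59]
K = P̄·Hᵀ·S⁻¹ = [-26/59; 4/59]
x' = x̄ + K·y = [-130/59, -334/59]
P' = (I − K·H)·P̄ = [445/59 812/59; 812/59 1636/59]

x' = [-130/59, -334/59]
P' = [445/59 812/59; 812/59 1636/59]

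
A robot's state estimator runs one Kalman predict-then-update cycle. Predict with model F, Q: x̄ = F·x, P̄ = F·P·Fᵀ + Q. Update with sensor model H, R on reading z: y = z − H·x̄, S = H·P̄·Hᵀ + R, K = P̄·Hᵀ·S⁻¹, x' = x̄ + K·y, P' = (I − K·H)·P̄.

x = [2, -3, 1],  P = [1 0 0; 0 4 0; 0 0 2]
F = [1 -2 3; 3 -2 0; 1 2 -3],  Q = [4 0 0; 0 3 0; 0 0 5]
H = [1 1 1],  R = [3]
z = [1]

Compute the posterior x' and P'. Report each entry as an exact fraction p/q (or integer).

x̄ = F·x = [11, 12, -7]
P̄ = F·P·Fᵀ + Q = [39 19 -33; 19 28 -13; -33 -13 40]
y = z − H·x̄ = [-15]
S = H·P̄·Hᵀ + R = [56]
K = P̄·Hᵀ·S⁻¹ = [25/56; 17/28; -3/28]
x' = x̄ + K·y = [241/56, 81/28, -151/28]
P' = (I − K·H)·P̄ = [1559/56 107/28 -849/28; 107/28 103/14 -131/14; -849/28 -131/14 551/14]

x' = [241/56, 81/28, -151/28]
P' = [1559/56 107/28 -849/28; 107/28 103/14 -131/14; -849/28 -131/14 551/14]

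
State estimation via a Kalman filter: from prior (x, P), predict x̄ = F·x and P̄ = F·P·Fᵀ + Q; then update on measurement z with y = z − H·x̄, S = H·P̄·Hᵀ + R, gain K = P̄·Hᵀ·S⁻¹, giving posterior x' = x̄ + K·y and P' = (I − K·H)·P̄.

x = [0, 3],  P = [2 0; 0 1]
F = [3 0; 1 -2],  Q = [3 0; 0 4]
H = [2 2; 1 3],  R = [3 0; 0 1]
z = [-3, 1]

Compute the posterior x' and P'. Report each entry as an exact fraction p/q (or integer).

x' = [-291/200, 531/850]
P' = [321/200 -33/50; -33/50 156/425]

x̄ = F·x = [0, -6]
P̄ = F·P·Fᵀ + Q = [21 6; 6 10]
y = z − H·x̄ = [9, 19]
S = H·P̄·Hᵀ + R = [175 150; 150 148]
K = P̄·Hᵀ·S⁻¹ = [63/100 -3/8; -83/425 15/34]
x' = x̄ + K·y = [-291/200, 531/850]
P' = (I − K·H)·P̄ = [321/200 -33/50; -33/50 156/425]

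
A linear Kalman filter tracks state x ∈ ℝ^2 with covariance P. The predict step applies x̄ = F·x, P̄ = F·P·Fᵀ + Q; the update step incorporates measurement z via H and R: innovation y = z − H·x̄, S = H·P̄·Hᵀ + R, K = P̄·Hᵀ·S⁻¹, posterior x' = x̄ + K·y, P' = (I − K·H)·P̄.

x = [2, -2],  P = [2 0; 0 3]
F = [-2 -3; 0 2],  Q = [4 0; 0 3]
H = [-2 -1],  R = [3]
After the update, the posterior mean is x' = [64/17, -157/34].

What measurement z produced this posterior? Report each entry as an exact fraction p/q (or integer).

x̄ = F·x = [2, -4]
P̄ = F·P·Fᵀ + Q = [39 -18; -18 15]
S = H·P̄·Hᵀ + R = [102]
K = P̄·Hᵀ·S⁻¹ = [-10/17; 7/34]
x' − x̄ = [30/17, -21/34] = K·y
y = (KᵀK)⁻¹·Kᵀ·(x' − x̄) = [-3]
z = y + H·x̄ = [-3] + [0] = [-3]

z = [-3]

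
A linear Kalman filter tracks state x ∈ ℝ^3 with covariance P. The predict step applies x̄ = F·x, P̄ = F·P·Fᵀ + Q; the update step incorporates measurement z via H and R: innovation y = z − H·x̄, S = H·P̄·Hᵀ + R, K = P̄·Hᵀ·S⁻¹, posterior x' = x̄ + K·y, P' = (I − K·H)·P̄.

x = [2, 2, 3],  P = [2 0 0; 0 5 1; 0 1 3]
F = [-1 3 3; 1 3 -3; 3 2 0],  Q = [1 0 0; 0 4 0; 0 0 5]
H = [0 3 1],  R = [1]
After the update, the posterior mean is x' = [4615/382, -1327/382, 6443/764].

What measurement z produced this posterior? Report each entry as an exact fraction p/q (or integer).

x̄ = F·x = [13, -1, 10]
P̄ = F·P·Fᵀ + Q = [93 16 30; 16 60 30; 30 30 43]
S = H·P̄·Hᵀ + R = [764]
K = P̄·Hᵀ·S⁻¹ = [39/382; 105/382; 133/764]
x' − x̄ = [-351/382, -945/382, -1197/764] = K·y
y = (KᵀK)⁻¹·Kᵀ·(x' − x̄) = [-9]
z = y + H·x̄ = [-9] + [7] = [-2]

z = [-2]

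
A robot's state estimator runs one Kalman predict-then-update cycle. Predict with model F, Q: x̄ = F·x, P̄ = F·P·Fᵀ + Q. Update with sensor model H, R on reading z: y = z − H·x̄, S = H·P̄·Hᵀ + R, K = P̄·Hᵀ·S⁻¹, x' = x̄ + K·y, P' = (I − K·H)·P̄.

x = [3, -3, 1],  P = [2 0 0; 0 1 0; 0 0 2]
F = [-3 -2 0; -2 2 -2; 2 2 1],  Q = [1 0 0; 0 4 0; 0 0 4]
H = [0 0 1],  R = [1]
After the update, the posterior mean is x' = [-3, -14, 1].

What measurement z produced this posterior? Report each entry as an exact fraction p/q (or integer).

z = [1]

x̄ = F·x = [-3, -14, 1]
P̄ = F·P·Fᵀ + Q = [23 8 -16; 8 24 -8; -16 -8 18]
S = H·P̄·Hᵀ + R = [19]
K = P̄·Hᵀ·S⁻¹ = [-16/19; -8/19; 18/19]
x' − x̄ = [0, 0, 0] = K·y
y = (KᵀK)⁻¹·Kᵀ·(x' − x̄) = [0]
z = y + H·x̄ = [0] + [1] = [1]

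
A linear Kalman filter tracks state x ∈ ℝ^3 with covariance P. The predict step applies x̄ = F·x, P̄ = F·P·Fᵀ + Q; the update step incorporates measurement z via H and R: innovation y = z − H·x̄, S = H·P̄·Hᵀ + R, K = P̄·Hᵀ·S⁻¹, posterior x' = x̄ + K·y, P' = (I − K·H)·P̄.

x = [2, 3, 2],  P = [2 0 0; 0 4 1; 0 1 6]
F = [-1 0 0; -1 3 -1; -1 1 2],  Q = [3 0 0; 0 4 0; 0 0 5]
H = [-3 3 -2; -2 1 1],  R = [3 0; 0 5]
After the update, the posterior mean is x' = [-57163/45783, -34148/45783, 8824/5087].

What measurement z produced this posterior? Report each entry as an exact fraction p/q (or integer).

z = [-2, 3]

x̄ = F·x = [-2, 5, 5]
P̄ = F·P·Fᵀ + Q = [5 2 2; 2 42 7; 2 7 39]
S = H·P̄·Hᵀ + R = [486 69; 69 104]
K = P̄·Hᵀ·S⁻¹ = [-938/45783 -673/15261; 7919/45783 4852/15261; -1050/5087 2751/5087]
x' − x̄ = [34403/45783, -263063/45783, -16611/5087] = K·y
y = (KᵀK)⁻¹·Kᵀ·(x' − x̄) = [-13, -11]
z = y + H·x̄ = [-13, -11] + [11, 14] = [-2, 3]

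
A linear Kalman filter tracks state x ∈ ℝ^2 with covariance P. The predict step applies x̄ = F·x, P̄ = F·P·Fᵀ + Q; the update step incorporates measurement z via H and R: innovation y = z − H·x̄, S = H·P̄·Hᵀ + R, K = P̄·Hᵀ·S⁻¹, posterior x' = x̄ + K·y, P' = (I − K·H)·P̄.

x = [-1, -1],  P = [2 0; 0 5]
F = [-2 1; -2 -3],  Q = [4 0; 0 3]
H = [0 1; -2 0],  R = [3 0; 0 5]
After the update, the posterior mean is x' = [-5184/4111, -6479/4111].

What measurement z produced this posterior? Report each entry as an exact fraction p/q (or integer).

x̄ = F·x = [1, 5]
P̄ = F·P·Fᵀ + Q = [17 -7; -7 56]
S = H·P̄·Hᵀ + R = [59 14; 14 73]
K = P̄·Hᵀ·S⁻¹ = [-35/4111 -1908/4111; 3892/4111 42/4111]
x' − x̄ = [-9295/4111, -27034/4111] = K·y
y = (KᵀK)⁻¹·Kᵀ·(x' − x̄) = [-7, 5]
z = y + H·x̄ = [-7, 5] + [5, -2] = [-2, 3]

z = [-2, 3]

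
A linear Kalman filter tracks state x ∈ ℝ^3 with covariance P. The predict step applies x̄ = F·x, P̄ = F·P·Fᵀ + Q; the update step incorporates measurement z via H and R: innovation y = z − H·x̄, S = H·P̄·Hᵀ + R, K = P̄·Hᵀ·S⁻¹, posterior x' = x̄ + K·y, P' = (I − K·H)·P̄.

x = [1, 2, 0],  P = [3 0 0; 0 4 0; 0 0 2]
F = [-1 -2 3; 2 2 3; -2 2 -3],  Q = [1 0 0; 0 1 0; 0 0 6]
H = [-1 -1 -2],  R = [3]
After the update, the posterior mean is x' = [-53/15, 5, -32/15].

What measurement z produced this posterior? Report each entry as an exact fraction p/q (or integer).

x̄ = F·x = [-5, 6, 2]
P̄ = F·P·Fᵀ + Q = [38 -4 -28; -4 47 -14; -28 -14 52]
S = H·P̄·Hᵀ + R = [120]
K = P̄·Hᵀ·S⁻¹ = [11/60; -1/8; -31/60]
x' − x̄ = [22/15, -1, -62/15] = K·y
y = (KᵀK)⁻¹·Kᵀ·(x' − x̄) = [8]
z = y + H·x̄ = [8] + [-5] = [3]

z = [3]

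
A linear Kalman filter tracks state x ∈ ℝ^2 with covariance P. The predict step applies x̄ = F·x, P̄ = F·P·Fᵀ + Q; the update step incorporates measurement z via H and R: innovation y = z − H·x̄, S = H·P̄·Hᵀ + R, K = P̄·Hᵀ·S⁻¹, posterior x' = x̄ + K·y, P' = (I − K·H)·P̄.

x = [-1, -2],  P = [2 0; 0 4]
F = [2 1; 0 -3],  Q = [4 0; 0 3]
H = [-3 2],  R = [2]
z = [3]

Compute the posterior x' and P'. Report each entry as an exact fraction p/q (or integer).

x' = [-136/223, 141/223]
P' = [976/223 1428/223; 1428/223 2199/223]

x̄ = F·x = [-4, 6]
P̄ = F·P·Fᵀ + Q = [16 -12; -12 39]
y = z − H·x̄ = [-21]
S = H·P̄·Hᵀ + R = [446]
K = P̄·Hᵀ·S⁻¹ = [-36/223; 57/223]
x' = x̄ + K·y = [-136/223, 141/223]
P' = (I − K·H)·P̄ = [976/223 1428/223; 1428/223 2199/223]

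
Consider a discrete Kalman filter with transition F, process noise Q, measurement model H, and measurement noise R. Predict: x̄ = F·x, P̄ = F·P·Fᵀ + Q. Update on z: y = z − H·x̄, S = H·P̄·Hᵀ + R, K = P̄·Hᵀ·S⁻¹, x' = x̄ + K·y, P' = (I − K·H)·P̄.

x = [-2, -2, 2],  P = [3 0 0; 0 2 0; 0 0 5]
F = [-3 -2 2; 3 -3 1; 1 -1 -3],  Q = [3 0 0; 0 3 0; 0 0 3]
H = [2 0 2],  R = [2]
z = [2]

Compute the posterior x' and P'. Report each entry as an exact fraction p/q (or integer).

x' = [840/83, 236/83, -750/83]
P' = [3756/83 -185/83 -3733/83; -185/83 4349/83 180/83; -3733/83 180/83 3751/83]

x̄ = F·x = [14, 2, -6]
P̄ = F·P·Fᵀ + Q = [58 -5 -35; -5 53 0; -35 0 53]
y = z − H·x̄ = [-14]
S = H·P̄·Hᵀ + R = [166]
K = P̄·Hᵀ·S⁻¹ = [23/83; -5/83; 18/83]
x' = x̄ + K·y = [840/83, 236/83, -750/83]
P' = (I − K·H)·P̄ = [3756/83 -185/83 -3733/83; -185/83 4349/83 180/83; -3733/83 180/83 3751/83]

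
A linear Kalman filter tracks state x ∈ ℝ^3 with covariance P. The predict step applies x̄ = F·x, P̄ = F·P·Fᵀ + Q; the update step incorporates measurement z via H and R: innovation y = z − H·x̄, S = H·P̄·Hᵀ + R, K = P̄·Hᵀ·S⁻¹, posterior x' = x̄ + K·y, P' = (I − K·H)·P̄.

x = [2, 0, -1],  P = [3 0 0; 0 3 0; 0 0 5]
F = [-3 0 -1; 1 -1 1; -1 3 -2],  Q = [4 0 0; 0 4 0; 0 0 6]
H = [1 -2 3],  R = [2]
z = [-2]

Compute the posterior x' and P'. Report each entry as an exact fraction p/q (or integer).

x' = [-4575/1036, 243/518, 165/148]
P' = [22655/1036 -597/518 -1181/148; -597/518 860/259 187/74; -1181/148 187/74 665/148]

x̄ = F·x = [-5, 1, 0]
P̄ = F·P·Fᵀ + Q = [36 -14 19; -14 15 -22; 19 -22 56]
y = z − H·x̄ = [5]
S = H·P̄·Hᵀ + R = [1036]
K = P̄·Hᵀ·S⁻¹ = [121/1036; -55/518; 33/148]
x' = x̄ + K·y = [-4575/1036, 243/518, 165/148]
P' = (I − K·H)·P̄ = [22655/1036 -597/518 -1181/148; -597/518 860/259 187/74; -1181/148 187/74 665/148]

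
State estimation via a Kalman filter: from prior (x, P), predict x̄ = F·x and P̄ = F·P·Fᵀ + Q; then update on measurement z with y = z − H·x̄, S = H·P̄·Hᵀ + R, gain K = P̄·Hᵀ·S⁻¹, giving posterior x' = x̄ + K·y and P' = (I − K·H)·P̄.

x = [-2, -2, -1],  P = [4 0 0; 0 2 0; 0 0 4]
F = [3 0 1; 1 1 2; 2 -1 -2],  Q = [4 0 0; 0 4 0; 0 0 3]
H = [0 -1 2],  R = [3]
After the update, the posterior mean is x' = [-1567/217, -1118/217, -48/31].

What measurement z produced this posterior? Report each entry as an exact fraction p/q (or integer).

z = [2]

x̄ = F·x = [-7, -6, 0]
P̄ = F·P·Fᵀ + Q = [44 20 16; 20 26 -10; 16 -10 37]
S = H·P̄·Hᵀ + R = [217]
K = P̄·Hᵀ·S⁻¹ = [12/217; -46/217; 12/31]
x' − x̄ = [-48/217, 184/217, -48/31] = K·y
y = (KᵀK)⁻¹·Kᵀ·(x' − x̄) = [-4]
z = y + H·x̄ = [-4] + [6] = [2]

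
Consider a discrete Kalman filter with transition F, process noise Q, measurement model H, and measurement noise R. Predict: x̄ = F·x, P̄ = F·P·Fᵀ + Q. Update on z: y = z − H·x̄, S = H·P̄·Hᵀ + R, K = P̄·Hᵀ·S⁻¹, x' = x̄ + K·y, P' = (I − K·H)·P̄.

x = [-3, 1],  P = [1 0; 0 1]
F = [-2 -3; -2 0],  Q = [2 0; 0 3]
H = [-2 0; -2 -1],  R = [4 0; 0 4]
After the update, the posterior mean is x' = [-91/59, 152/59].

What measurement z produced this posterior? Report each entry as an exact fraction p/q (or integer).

x̄ = F·x = [3, 6]
P̄ = F·P·Fᵀ + Q = [15 4; 4 7]
S = H·P̄·Hᵀ + R = [64 68; 68 87]
K = P̄·Hᵀ·S⁻¹ = [-149/472 -17/118; 81/236 -26/59]
x' − x̄ = [-268/59, -202/59] = K·y
y = (KᵀK)⁻¹·Kᵀ·(x' − x̄) = [8, 14]
z = y + H·x̄ = [8, 14] + [-6, -12] = [2, 2]

z = [2, 2]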